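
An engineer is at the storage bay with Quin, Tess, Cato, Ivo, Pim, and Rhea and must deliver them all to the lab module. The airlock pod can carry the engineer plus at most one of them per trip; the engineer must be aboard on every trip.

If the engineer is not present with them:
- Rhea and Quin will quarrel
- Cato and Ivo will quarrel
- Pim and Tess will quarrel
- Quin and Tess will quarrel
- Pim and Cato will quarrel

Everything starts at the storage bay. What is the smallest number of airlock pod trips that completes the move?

Whatever the first load, the items left behind include a forbidden pair without the engineer. No opening move is safe, so no plan exists.

impossible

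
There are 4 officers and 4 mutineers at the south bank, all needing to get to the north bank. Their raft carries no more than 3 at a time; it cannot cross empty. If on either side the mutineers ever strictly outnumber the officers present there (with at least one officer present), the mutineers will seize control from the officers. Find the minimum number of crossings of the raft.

Counting alone: each trip to the north bank takes at most 3 across and each return brings at least 1 back, so after t trips out (and t−1 returns) at most 3t − (t−1) of the 8 are across; that first reaches 8 at t = 4, so at least 7 crossings are needed.
The safety rule pushes this higher. Following every safe sequence of crossings, the most of the 8 that can be at the north bank as the raft arrives there on crossing 7 is 7 — never all 8.
So no plan with fewer than 9 crossings exists, and this one achieves 9:
1. 2 mutineers → the north bank.  (the south bank: 4O 2M; the north bank: 0O 2M)
2. 1 mutineer ← the south bank.  (the south bank: 4O 3M; the north bank: 0O 1M)
3. 3 mutineers → the north bank.  (the south bank: 4O 0M; the north bank: 0O 4M)
4. 1 mutineer ← the south bank.  (the south bank: 4O 1M; the north bank: 0O 3M)
5. 3 officers → the north bank.  (the south bank: 1O 1M; the north bank: 3O 3M)
6. 1 officer and 1 mutineer ← the south bank.  (the south bank: 2O 2M; the north bank: 2O 2M)
7. 2 officers → the north bank.  (the south bank: 0O 2M; the north bank: 4O 2M)
8. 1 mutineer ← the south bank.  (the south bank: 0O 3M; the north bank: 4O 1M)
9. 3 mutineers → the north bank.  (the south bank: 0O 0M; the north bank: 4O 4M)

9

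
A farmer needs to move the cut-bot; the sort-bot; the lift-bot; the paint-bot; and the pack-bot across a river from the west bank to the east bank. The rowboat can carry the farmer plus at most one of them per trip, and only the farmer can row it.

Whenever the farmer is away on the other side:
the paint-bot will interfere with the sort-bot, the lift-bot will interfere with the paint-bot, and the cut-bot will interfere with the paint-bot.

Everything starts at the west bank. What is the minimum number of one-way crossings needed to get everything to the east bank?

Following every safe sequence of crossings from the start, the most of the 5 that can be at the east bank as the rowboat arrives there on crossings 1, 3, 5 is 1, 2, 3 respectively; the best ever achieved is 3 of 5.
From crossing 7 on, no configuration arises that was not already reachable earlier: only 18 distinct safe configurations (who is on which side, and where the rowboat is) can ever be reached, none of them has everyone across, and every continuation just revisits them. So no valid plan exists.

impossible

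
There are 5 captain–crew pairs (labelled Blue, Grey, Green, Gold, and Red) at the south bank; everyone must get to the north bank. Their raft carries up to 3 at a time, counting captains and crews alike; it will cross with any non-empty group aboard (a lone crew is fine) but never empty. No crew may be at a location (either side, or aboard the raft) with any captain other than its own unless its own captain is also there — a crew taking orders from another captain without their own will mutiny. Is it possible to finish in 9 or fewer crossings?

Counting alone: each trip to the north bank takes at most 3 across and each return brings at least 1 back, so after t trips out (and t−1 returns) at most 3t − (t−1) of the 10 are across; that first reaches 10 at t = 5, so at least 9 crossings are needed.
The safety rule pushes this higher. Following every safe sequence of crossings, the most of the 10 that can be at the north bank as the raft arrives there on crossing 9 is 9 — never all 10.
So the move cannot be finished within 9 crossings. (The shortest complete plan takes 11:)
1. captain Blue and crew Blue cross → the north bank.
2. captain Blue crosses ← the south bank.
3. crew Gold, crew Green, and crew Grey cross → the north bank.
4. crew Blue crosses ← the south bank.
5. captain Gold, captain Green, and captain Grey cross → the north bank.
6. captain Grey and crew Grey cross ← the south bank.
7. captain Blue, captain Grey, and captain Red cross → the north bank.
8. crew Green crosses ← the south bank.
9. crew Blue and crew Grey cross → the north bank.
10. crew Blue crosses ← the south bank.
11. crew Blue, crew Green, and crew Red cross → the north bank.

No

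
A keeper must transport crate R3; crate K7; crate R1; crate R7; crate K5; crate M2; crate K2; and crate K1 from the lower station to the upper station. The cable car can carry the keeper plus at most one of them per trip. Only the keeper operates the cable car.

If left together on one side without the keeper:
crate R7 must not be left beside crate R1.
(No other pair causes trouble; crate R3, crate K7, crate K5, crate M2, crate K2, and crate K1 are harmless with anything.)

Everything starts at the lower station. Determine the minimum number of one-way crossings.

15

Counting alone: the keeper can take at most 1 across per trip to the upper station, so moving all 8 needs at least 8 loaded trips out, with a return between consecutive ones — at least 15 crossings.
The plan below uses exactly 15 crossings, so it is optimal:
1. Keeper goes to the upper station with crate R1.  [the lower station: crate K1, crate K2, crate K5, crate K7, crate M2, crate R3, crate R7 | the upper station: crate R1]
2. Keeper goes back to the lower station alone.  [the lower station: crate K1, crate K2, crate K5, crate K7, crate M2, crate R3, crate R7 | the upper station: crate R1]
3. Keeper goes to the upper station with crate R3.  [the lower station: crate K1, crate K2, crate K5, crate K7, crate M2, crate R7 | the upper station: crate R1, crate R3]
4. Keeper goes back to the lower station alone.  [the lower station: crate K1, crate K2, crate K5, crate K7, crate M2, crate R7 | the upper station: crate R1, crate R3]
5. Keeper goes to the upper station with crate K7.  [the lower station: crate K1, crate K2, crate K5, crate M2, crate R7 | the upper station: crate K7, crate R1, crate R3]
6. Keeper goes back to the lower station alone.  [the lower station: crate K1, crate K2, crate K5, crate M2, crate R7 | the upper station: crate K7, crate R1, crate R3]
7. Keeper goes to the upper station with crate K5.  [the lower station: crate K1, crate K2, crate M2, crate R7 | the upper station: crate K5, crate K7, crate R1, crate R3]
8. Keeper goes back to the lower station alone.  [the lower station: crate K1, crate K2, crate M2, crate R7 | the upper station: crate K5, crate K7, crate R1, crate R3]
9. Keeper goes to the upper station with crate M2.  [the lower station: crate K1, crate K2, crate R7 | the upper station: crate K5, crate K7, crate M2, crate R1, crate R3]
10. Keeper goes back to the lower station alone.  [the lower station: crate K1, crate K2, crate R7 | the upper station: crate K5, crate K7, crate M2, crate R1, crate R3]
11. Keeper goes to the upper station with crate K2.  [the lower station: crate K1, crate R7 | the upper station: crate K2, crate K5, crate K7, crate M2, crate R1, crate R3]
12. Keeper goes back to the lower station alone.  [the lower station: crate K1, crate R7 | the upper station: crate K2, crate K5, crate K7, crate M2, crate R1, crate R3]
13. Keeper goes to the upper station with crate K1.  [the lower station: crate R7 | the upper station: crate K1, crate K2, crate K5, crate K7, crate M2, crate R1, crate R3]
14. Keeper goes back to the lower station alone.  [the lower station: crate R7 | the upper station: crate K1, crate K2, crate K5, crate K7, crate M2, crate R1, crate R3]
15. Keeper goes to the upper station with crate R7.  [the lower station: — | the upper station: crate K1, crate K2, crate K5, crate K7, crate M2, crate R1, crate R3, crate R7]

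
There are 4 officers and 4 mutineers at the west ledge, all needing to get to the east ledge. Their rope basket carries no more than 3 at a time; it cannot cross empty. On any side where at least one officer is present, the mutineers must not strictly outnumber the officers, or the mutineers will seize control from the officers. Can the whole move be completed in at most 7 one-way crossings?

Counting alone: each trip to the east ledge takes at most 3 across and each return brings at least 1 back, so after t trips out (and t−1 returns) at most 3t − (t−1) of the 8 are across; that first reaches 8 at t = 4, so at least 7 crossings are needed.
The safety rule pushes this higher. Following every safe sequence of crossings, the most of the 8 that can be at the east ledge as the rope basket arrives there on crossing 7 is 7 — never all 8.
So the move cannot be finished within 7 crossings. (The shortest complete plan takes 9:)
1. 2 mutineers → the east ledge.  (the west ledge: 4O 2M; the east ledge: 0O 2M)
2. 1 mutineer ← the west ledge.  (the west ledge: 4O 3M; the east ledge: 0O 1M)
3. 3 mutineers → the east ledge.  (the west ledge: 4O 0M; the east ledge: 0O 4M)
4. 1 mutineer ← the west ledge.  (the west ledge: 4O 1M; the east ledge: 0O 3M)
5. 3 officers → the east ledge.  (the west ledge: 1O 1M; the east ledge: 3O 3M)
6. 1 officer and 1 mutineer ← the west ledge.  (the west ledge: 2O 2M; the east ledge: 2O 2M)
7. 2 officers → the east ledge.  (the west ledge: 0O 2M; the east ledge: 4O 2M)
8. 1 mutineer ← the west ledge.  (the west ledge: 0O 3M; the east ledge: 4O 1M)
9. 3 mutineers → the east ledge.  (the west ledge: 0O 0M; the east ledge: 4O 4M)

No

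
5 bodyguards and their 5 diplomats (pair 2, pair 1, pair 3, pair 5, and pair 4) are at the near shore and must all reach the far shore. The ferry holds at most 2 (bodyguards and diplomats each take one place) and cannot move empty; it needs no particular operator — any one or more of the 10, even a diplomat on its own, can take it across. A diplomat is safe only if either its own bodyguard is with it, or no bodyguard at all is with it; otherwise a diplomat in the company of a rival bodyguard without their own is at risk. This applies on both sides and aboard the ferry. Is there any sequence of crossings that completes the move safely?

Following every safe sequence of crossings from the start, the most of the 10 that can be at the far shore as the ferry arrives there on crossings 1, 3, 5, 7 is 2, 3, 4, 5 respectively; the best ever achieved is 5 of 10.
From crossing 9 on, no configuration arises that was not already reachable earlier: only 82 distinct safe configurations (who is on which side, and where the ferry is) can ever be reached, none of them has everyone across, and every continuation just revisits them. So no valid plan exists.

No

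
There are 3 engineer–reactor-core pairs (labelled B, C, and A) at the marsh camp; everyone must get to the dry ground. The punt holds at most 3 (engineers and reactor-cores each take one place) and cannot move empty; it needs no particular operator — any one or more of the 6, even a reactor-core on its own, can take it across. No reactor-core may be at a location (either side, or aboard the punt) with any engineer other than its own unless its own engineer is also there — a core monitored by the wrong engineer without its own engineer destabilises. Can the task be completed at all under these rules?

Yes

1. engineer B and reactor-core B cross → the dry ground.
2. engineer B crosses ← the marsh camp.
3. engineer A, engineer B, and engineer C cross → the dry ground.
4. reactor-core B crosses ← the marsh camp.
5. reactor-core A, reactor-core B, and reactor-core C cross → the dry ground.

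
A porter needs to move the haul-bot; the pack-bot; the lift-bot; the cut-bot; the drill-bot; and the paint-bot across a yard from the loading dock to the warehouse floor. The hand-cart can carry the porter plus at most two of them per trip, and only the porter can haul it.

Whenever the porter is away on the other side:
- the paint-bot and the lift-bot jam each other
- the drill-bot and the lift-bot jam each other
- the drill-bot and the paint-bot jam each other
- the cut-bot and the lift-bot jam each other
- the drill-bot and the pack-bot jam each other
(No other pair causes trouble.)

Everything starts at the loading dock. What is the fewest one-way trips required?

9

Counting alone: the porter can take at most 2 across per trip to the warehouse floor, so moving all 6 needs at least 3 loaded trips out, with a return between consecutive ones — at least 5 crossings.
The safety rule pushes this higher. Following every safe sequence of crossings, the most of the 6 that can be at the warehouse floor as the hand-cart arrives there on crossings 5, 7 is 4, 5 respectively — never all 6.
So no plan with fewer than 9 crossings exists, and this one achieves 9:
1. Porter goes to the warehouse floor with the drill-bot and the lift-bot.  [the loading dock: the cut-bot, the haul-bot, the pack-bot, the paint-bot | the warehouse floor: the drill-bot, the lift-bot]
2. Porter goes back to the loading dock with the lift-bot.  [the loading dock: the cut-bot, the haul-bot, the lift-bot, the pack-bot, the paint-bot | the warehouse floor: the drill-bot]
3. Porter goes to the warehouse floor with the haul-bot and the lift-bot.  [the loading dock: the cut-bot, the pack-bot, the paint-bot | the warehouse floor: the drill-bot, the haul-bot, the lift-bot]
4. Porter goes back to the loading dock with the lift-bot.  [the loading dock: the cut-bot, the lift-bot, the pack-bot, the paint-bot | the warehouse floor: the drill-bot, the haul-bot]
5. Porter goes to the warehouse floor with the lift-bot and the pack-bot.  [the loading dock: the cut-bot, the paint-bot | the warehouse floor: the drill-bot, the haul-bot, the lift-bot, the pack-bot]
6. Porter goes back to the loading dock with the drill-bot.  [the loading dock: the cut-bot, the drill-bot, the paint-bot | the warehouse floor: the haul-bot, the lift-bot, the pack-bot]
7. Porter goes to the warehouse floor with the cut-bot and the paint-bot.  [the loading dock: the drill-bot | the warehouse floor: the cut-bot, the haul-bot, the lift-bot, the pack-bot, the paint-bot]
8. Porter goes back to the loading dock with the lift-bot.  [the loading dock: the drill-bot, the lift-bot | the warehouse floor: the cut-bot, the haul-bot, the pack-bot, the paint-bot]
9. Porter goes to the warehouse floor with the drill-bot and the lift-bot.  [the loading dock: — | the warehouse floor: the cut-bot, the drill-bot, the haul-bot, the lift-bot, the pack-bot, the paint-bot]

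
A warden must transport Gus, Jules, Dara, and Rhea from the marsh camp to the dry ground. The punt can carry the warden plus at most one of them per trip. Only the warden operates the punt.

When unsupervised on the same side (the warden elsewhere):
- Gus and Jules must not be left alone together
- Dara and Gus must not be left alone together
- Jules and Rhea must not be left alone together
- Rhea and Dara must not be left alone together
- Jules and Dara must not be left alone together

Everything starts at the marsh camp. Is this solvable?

No

Whatever the first load, the items left behind include a forbidden pair without the warden. No opening move is safe, so no plan exists.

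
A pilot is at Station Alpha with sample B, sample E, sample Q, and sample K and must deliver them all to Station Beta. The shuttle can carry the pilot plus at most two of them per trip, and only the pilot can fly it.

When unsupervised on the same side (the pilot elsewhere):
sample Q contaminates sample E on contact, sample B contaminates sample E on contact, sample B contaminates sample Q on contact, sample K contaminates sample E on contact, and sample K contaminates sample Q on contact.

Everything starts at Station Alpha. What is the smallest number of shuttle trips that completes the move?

Counting alone: the pilot can take at most 2 across per trip to Station Beta, so moving all 4 needs at least 2 loaded trips out, with a return between consecutive ones — at least 3 crossings.
The safety rule pushes this higher. Following every safe sequence of crossings, the most of the 4 that can be at Station Beta as the shuttle arrives there on crossing 3 is 3 — never all 4.
So no plan with fewer than 5 crossings exists, and this one achieves 5:
1. Pilot goes to Station Beta with sample E and sample Q.  [Station Alpha: sample B, sample K | Station Beta: sample E, sample Q]
2. Pilot goes back to Station Alpha with sample E.  [Station Alpha: sample B, sample E, sample K | Station Beta: sample Q]
3. Pilot goes to Station Beta with sample B and sample K.  [Station Alpha: sample E | Station Beta: sample B, sample K, sample Q]
4. Pilot goes back to Station Alpha with sample Q.  [Station Alpha: sample E, sample Q | Station Beta: sample B, sample K]
5. Pilot goes to Station Beta with sample E and sample Q.  [Station Alpha: — | Station Beta: sample B, sample E, sample K, sample Q]

5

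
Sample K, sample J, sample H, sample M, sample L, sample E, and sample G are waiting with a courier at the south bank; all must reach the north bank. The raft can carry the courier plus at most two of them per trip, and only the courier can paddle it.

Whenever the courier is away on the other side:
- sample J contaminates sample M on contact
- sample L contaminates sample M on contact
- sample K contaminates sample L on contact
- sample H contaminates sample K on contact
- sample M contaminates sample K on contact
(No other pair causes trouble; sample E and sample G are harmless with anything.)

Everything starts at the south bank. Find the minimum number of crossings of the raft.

11

Counting alone: the courier can take at most 2 across per trip to the north bank, so moving all 7 needs at least 4 loaded trips out, with a return between consecutive ones — at least 7 crossings.
The safety rule pushes this higher. Following every safe sequence of crossings, the most of the 7 that can be at the north bank as the raft arrives there on crossings 7, 9 is 5, 6 respectively — never all 7.
So no plan with fewer than 11 crossings exists, and this one achieves 11:
1. Courier goes to the north bank with sample K and sample M.
2. Courier goes back to the south bank with sample K.
3. Courier goes to the north bank with sample J and sample K.
4. Courier goes back to the south bank with sample M.
5. Courier goes to the north bank with sample H and sample L.
6. Courier goes back to the south bank with sample K.
7. Courier goes to the north bank with sample E and sample K.
8. Courier goes back to the south bank with sample K.
9. Courier goes to the north bank with sample G and sample K.
10. Courier goes back to the south bank with sample K.
11. Courier goes to the north bank with sample K and sample M.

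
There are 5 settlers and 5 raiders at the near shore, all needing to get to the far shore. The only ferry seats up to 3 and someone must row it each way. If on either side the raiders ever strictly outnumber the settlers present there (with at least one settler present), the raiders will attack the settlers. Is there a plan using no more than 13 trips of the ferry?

Yes

Yes — this plan uses 11 crossings (≤ 13):
1. 2 raiders → the far shore.  (the near shore: 5S 3R; the far shore: 0S 2R)
2. 1 raider ← the near shore.  (the near shore: 5S 4R; the far shore: 0S 1R)
3. 3 raiders → the far shore.  (the near shore: 5S 1R; the far shore: 0S 4R)
4. 1 raider ← the near shore.  (the near shore: 5S 2R; the far shore: 0S 3R)
5. 3 settlers → the far shore.  (the near shore: 2S 2R; the far shore: 3S 3R)
6. 1 settler and 1 raider ← the near shore.  (the near shore: 3S 3R; the far shore: 2S 2R)
7. 3 settlers → the far shore.  (the near shore: 0S 3R; the far shore: 5S 2R)
8. 1 raider ← the near shore.  (the near shore: 0S 4R; the far shore: 5S 1R)
9. 2 raiders → the far shore.  (the near shore: 0S 2R; the far shore: 5S 3R)
10. 1 raider ← the near shore.  (the near shore: 0S 3R; the far shore: 5S 2R)
11. 3 raiders → the far shore.  (the near shore: 0S 0R; the far shore: 5S 5R)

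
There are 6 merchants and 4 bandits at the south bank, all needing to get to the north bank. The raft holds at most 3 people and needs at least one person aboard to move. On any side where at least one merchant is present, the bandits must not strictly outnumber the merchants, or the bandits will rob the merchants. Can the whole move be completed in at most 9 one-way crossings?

Yes

Yes — this plan uses 9 crossings (≤ 9):
1. 2 bandits → the north bank.  (the south bank: 6M 2B; the north bank: 0M 2B)
2. 1 bandit ← the south bank.  (the south bank: 6M 3B; the north bank: 0M 1B)
3. 3 bandits → the north bank.  (the south bank: 6M 0B; the north bank: 0M 4B)
4. 1 bandit ← the south bank.  (the south bank: 6M 1B; the north bank: 0M 3B)
5. 3 merchants → the north bank.  (the south bank: 3M 1B; the north bank: 3M 3B)
6. 1 bandit ← the south bank.  (the south bank: 3M 2B; the north bank: 3M 2B)
7. 1 merchant and 2 bandits → the north bank.  (the south bank: 2M 0B; the north bank: 4M 4B)
8. 1 bandit ← the south bank.  (the south bank: 2M 1B; the north bank: 4M 3B)
9. 2 merchants and 1 bandit → the north bank.  (the south bank: 0M 0B; the north bank: 6M 4B)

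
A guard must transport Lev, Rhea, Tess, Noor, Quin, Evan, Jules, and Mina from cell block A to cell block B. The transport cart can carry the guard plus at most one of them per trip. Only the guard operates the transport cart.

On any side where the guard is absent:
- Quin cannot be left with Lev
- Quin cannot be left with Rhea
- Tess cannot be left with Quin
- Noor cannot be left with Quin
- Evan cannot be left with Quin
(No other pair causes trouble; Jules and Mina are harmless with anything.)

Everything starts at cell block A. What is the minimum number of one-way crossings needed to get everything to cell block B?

Following every safe sequence of crossings from the start, the most of the 8 that can be at cell block B as the transport cart arrives there on crossings 1, 3, 5, 7 is 1, 2, 3, 4 respectively; the best ever achieved is 4 of 8.
From crossing 9 on, no configuration arises that was not already reachable earlier: only 52 distinct safe configurations (who is on which side, and where the transport cart is) can ever be reached, none of them has everyone across, and every continuation just revisits them. So no valid plan exists.

impossible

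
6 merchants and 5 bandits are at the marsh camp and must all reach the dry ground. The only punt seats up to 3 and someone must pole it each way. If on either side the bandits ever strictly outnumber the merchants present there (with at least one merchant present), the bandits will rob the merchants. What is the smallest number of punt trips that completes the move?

9

Counting alone: each trip to the dry ground takes at most 3 across and each return brings at least 1 back, so after t trips out (and t−1 returns) at most 3t − (t−1) of the 11 are across; that first reaches 11 at t = 5, so at least 9 crossings are needed.
The plan below uses exactly 9 crossings, so it is optimal:
1. 3 bandits → the dry ground.  (the marsh camp: 6M 2B; the dry ground: 0M 3B)
2. 1 bandit ← the marsh camp.  (the marsh camp: 6M 3B; the dry ground: 0M 2B)
3. 3 merchants → the dry ground.  (the marsh camp: 3M 3B; the dry ground: 3M 2B)
4. 1 merchant ← the marsh camp.  (the marsh camp: 4M 3B; the dry ground: 2M 2B)
5. 2 merchants and 1 bandit → the dry ground.  (the marsh camp: 2M 2B; the dry ground: 4M 3B)
6. 1 merchant ← the marsh camp.  (the marsh camp: 3M 2B; the dry ground: 3M 3B)
7. 2 merchants and 1 bandit → the dry ground.  (the marsh camp: 1M 1B; the dry ground: 5M 4B)
8. 1 merchant ← the marsh camp.  (the marsh camp: 2M 1B; the dry ground: 4M 4B)
9. 2 merchants and 1 bandit → the dry ground.  (the marsh camp: 0M 0B; the dry ground: 6M 5B)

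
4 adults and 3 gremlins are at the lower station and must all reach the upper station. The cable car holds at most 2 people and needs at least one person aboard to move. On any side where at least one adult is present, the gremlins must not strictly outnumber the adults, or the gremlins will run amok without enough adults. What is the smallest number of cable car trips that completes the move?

Counting alone: each trip to the upper station takes at most 2 across and each return brings at least 1 back, so after t trips out (and t−1 returns) at most 2t − (t−1) of the 7 are across; that first reaches 7 at t = 6, so at least 11 crossings are needed.
The plan below uses exactly 11 crossings, so it is optimal:
1. 2 gremlins → the upper station.  (the lower station: 4A 1G; the upper station: 0A 2G)
2. 1 gremlin ← the lower station.  (the lower station: 4A 2G; the upper station: 0A 1G)
3. 2 gremlins → the upper station.  (the lower station: 4A 0G; the upper station: 0A 3G)
4. 1 gremlin ← the lower station.  (the lower station: 4A 1G; the upper station: 0A 2G)
5. 2 adults → the upper station.  (the lower station: 2A 1G; the upper station: 2A 2G)
6. 1 gremlin ← the lower station.  (the lower station: 2A 2G; the upper station: 2A 1G)
7. 1 adult and 1 gremlin → the upper station.  (the lower station: 1A 1G; the upper station: 3A 2G)
8. 1 adult ← the lower station.  (the lower station: 2A 1G; the upper station: 2A 2G)
9. 1 adult and 1 gremlin → the upper station.  (the lower station: 1A 0G; the upper station: 3A 3G)
10. 1 gremlin ← the lower station.  (the lower station: 1A 1G; the upper station: 3A 2G)
11. 1 adult and 1 gremlin → the upper station.  (the lower station: 0A 0G; the upper station: 4A 3G)

11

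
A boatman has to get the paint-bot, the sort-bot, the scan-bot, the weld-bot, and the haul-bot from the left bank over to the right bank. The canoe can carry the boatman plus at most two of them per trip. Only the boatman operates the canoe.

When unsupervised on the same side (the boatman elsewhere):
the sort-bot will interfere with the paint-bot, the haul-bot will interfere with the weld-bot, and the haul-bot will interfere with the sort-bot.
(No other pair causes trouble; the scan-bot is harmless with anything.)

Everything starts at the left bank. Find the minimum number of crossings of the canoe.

5

Counting alone: the boatman can take at most 2 across per trip to the right bank, so moving all 5 needs at least 3 loaded trips out, with a return between consecutive ones — at least 5 crossings.
The plan below uses exactly 5 crossings, so it is optimal:
1. Boatman goes to the right bank with the haul-bot and the paint-bot.  [the left bank: the scan-bot, the sort-bot, the weld-bot | the right bank: the haul-bot, the paint-bot]
2. Boatman goes back to the left bank alone.  [the left bank: the scan-bot, the sort-bot, the weld-bot | the right bank: the haul-bot, the paint-bot]
3. Boatman goes to the right bank with the scan-bot.  [the left bank: the sort-bot, the weld-bot | the right bank: the haul-bot, the paint-bot, the scan-bot]
4. Boatman goes back to the left bank alone.  [the left bank: the sort-bot, the weld-bot | the right bank: the haul-bot, the paint-bot, the scan-bot]
5. Boatman goes to the right bank with the sort-bot and the weld-bot.  [the left bank: — | the right bank: the haul-bot, the paint-bot, the scan-bot, the sort-bot, the weld-bot]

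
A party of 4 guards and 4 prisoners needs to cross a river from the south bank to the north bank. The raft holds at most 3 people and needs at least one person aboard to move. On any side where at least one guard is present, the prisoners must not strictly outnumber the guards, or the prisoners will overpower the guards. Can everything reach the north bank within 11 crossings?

Yes

Yes — this plan uses 9 crossings (≤ 11):
1. 2 prisoners → the north bank.  (the south bank: 4G 2P; the north bank: 0G 2P)
2. 1 prisoner ← the south bank.  (the south bank: 4G 3P; the north bank: 0G 1P)
3. 3 prisoners → the north bank.  (the south bank: 4G 0P; the north bank: 0G 4P)
4. 1 prisoner ← the south bank.  (the south bank: 4G 1P; the north bank: 0G 3P)
5. 3 guards → the north bank.  (the south bank: 1G 1P; the north bank: 3G 3P)
6. 1 guard and 1 prisoner ← the south bank.  (the south bank: 2G 2P; the north bank: 2G 2P)
7. 2 guards → the north bank.  (the south bank: 0G 2P; the north bank: 4G 2P)
8. 1 prisoner ← the south bank.  (the south bank: 0G 3P; the north bank: 4G 1P)
9. 3 prisoners → the north bank.  (the south bank: 0G 0P; the north bank: 4G 4P)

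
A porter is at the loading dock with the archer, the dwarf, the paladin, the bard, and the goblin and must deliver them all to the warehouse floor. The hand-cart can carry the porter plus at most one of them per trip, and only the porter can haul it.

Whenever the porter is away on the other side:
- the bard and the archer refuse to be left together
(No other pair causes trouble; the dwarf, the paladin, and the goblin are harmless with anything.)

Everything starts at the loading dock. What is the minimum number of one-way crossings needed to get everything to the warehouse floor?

9

Counting alone: the porter can take at most 1 across per trip to the warehouse floor, so moving all 5 needs at least 5 loaded trips out, with a return between consecutive ones — at least 9 crossings.
The plan below uses exactly 9 crossings, so it is optimal:
1. Porter goes to the warehouse floor with the archer.
2. Porter goes back to the loading dock alone.
3. Porter goes to the warehouse floor with the dwarf.
4. Porter goes back to the loading dock alone.
5. Porter goes to the warehouse floor with the paladin.
6. Porter goes back to the loading dock alone.
7. Porter goes to the warehouse floor with the goblin.
8. Porter goes back to the loading dock alone.
9. Porter goes to the warehouse floor with the bard.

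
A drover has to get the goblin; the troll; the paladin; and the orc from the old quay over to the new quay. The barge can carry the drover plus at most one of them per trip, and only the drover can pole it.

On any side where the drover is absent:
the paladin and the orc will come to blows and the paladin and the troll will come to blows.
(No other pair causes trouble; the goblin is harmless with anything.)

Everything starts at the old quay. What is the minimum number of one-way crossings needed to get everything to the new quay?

9

Counting alone: the drover can take at most 1 across per trip to the new quay, so moving all 4 needs at least 4 loaded trips out, with a return between consecutive ones — at least 7 crossings.
The safety rule pushes this higher. Following every safe sequence of crossings, the most of the 4 that can be at the new quay as the barge arrives there on crossing 7 is 3 — never all 4.
So no plan with fewer than 9 crossings exists, and this one achieves 9:
1. Drover goes to the new quay with the paladin.  [the old quay: the goblin, the orc, the troll | the new quay: the paladin]
2. Drover goes back to the old quay alone.  [the old quay: the goblin, the orc, the troll | the new quay: the paladin]
3. Drover goes to the new quay with the goblin.  [the old quay: the orc, the troll | the new quay: the goblin, the paladin]
4. Drover goes back to the old quay alone.  [the old quay: the orc, the troll | the new quay: the goblin, the paladin]
5. Drover goes to the new quay with the troll.  [the old quay: the orc | the new quay: the goblin, the paladin, the troll]
6. Drover goes back to the old quay with the paladin.  [the old quay: the orc, the paladin | the new quay: the goblin, the troll]
7. Drover goes to the new quay with the orc.  [the old quay: the paladin | the new quay: the goblin, the orc, the troll]
8. Drover goes back to the old quay alone.  [the old quay: the paladin | the new quay: the goblin, the orc, the troll]
9. Drover goes to the new quay with the paladin.  [the old quay: — | the new quay: the goblin, the orc, the paladin, the troll]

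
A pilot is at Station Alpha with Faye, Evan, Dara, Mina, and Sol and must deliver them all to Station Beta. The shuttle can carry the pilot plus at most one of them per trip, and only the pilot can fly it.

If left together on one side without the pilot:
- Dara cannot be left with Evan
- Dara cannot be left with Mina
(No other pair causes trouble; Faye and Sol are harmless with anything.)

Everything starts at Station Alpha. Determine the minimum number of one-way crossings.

Counting alone: the pilot can take at most 1 across per trip to Station Beta, so moving all 5 needs at least 5 loaded trips out, with a return between consecutive ones — at least 9 crossings.
The safety rule pushes this higher. Following every safe sequence of crossings, the most of the 5 that can be at Station Beta as the shuttle arrives there on crossing 9 is 4 — never all 5.
So no plan with fewer than 11 crossings exists, and this one achieves 11:
1. Pilot goes to Station Beta with Dara.  [Station Alpha: Evan, Faye, Mina, Sol | Station Beta: Dara]
2. Pilot goes back to Station Alpha alone.  [Station Alpha: Evan, Faye, Mina, Sol | Station Beta: Dara]
3. Pilot goes to Station Beta with Faye.  [Station Alpha: Evan, Mina, Sol | Station Beta: Dara, Faye]
4. Pilot goes back to Station Alpha alone.  [Station Alpha: Evan, Mina, Sol | Station Beta: Dara, Faye]
5. Pilot goes to Station Beta with Evan.  [Station Alpha: Mina, Sol | Station Beta: Dara, Evan, Faye]
6. Pilot goes back to Station Alpha with Dara.  [Station Alpha: Dara, Mina, Sol | Station Beta: Evan, Faye]
7. Pilot goes to Station Beta with Mina.  [Station Alpha: Dara, Sol | Station Beta: Evan, Faye, Mina]
8. Pilot goes back to Station Alpha alone.  [Station Alpha: Dara, Sol | Station Beta: Evan, Faye, Mina]
9. Pilot goes to Station Beta with Sol.  [Station Alpha: Dara | Station Beta: Evan, Faye, Mina, Sol]
10. Pilot goes back to Station Alpha alone.  [Station Alpha: Dara | Station Beta: Evan, Faye, Mina, Sol]
11. Pilot goes to Station Beta with Dara.  [Station Alpha: — | Station Beta: Dara, Evan, Faye, Mina, Sol]

11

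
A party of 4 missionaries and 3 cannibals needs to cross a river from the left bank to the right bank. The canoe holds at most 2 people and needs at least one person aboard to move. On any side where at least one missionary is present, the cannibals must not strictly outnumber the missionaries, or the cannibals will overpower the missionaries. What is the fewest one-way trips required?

Counting alone: each trip to the right bank takes at most 2 across and each return brings at least 1 back, so after t trips out (and t−1 returns) at most 2t − (t−1) of the 7 are across; that first reaches 7 at t = 6, so at least 11 crossings are needed.
The plan below uses exactly 11 crossings, so it is optimal:
1. 2 cannibals → the right bank.  (the left bank: 4M 1C; the right bank: 0M 2C)
2. 1 cannibal ← the left bank.  (the left bank: 4M 2C; the right bank: 0M 1C)
3. 2 cannibals → the right bank.  (the left bank: 4M 0C; the right bank: 0M 3C)
4. 1 cannibal ← the left bank.  (the left bank: 4M 1C; the right bank: 0M 2C)
5. 2 missionaries → the right bank.  (the left bank: 2M 1C; the right bank: 2M 2C)
6. 1 cannibal ← the left bank.  (the left bank: 2M 2C; the right bank: 2M 1C)
7. 1 missionary and 1 cannibal → the right bank.  (the left bank: 1M 1C; the right bank: 3M 2C)
8. 1 missionary ← the left bank.  (the left bank: 2M 1C; the right bank: 2M 2C)
9. 1 missionary and 1 cannibal → the right bank.  (the left bank: 1M 0C; the right bank: 3M 3C)
10. 1 cannibal ← the left bank.  (the left bank: 1M 1C; the right bank: 3M 2C)
11. 1 missionary and 1 cannibal → the right bank.  (the left bank: 0M 0C; the right bank: 4M 3C)

11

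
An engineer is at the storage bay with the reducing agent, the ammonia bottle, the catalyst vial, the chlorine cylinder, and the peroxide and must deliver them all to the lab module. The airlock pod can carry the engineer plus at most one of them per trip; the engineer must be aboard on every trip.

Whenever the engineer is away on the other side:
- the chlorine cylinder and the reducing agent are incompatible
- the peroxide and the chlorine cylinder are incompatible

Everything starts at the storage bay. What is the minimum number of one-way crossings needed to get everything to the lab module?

Counting alone: the engineer can take at most 1 across per trip to the lab module, so moving all 5 needs at least 5 loaded trips out, with a return between consecutive ones — at least 9 crossings.
The safety rule pushes this higher. Following every safe sequence of crossings, the most of the 5 that can be at the lab module as the airlock pod arrives there on crossing 9 is 4 — never all 5.
So no plan with fewer than 11 crossings exists, and this one achieves 11:
1. Engineer goes to the lab module with the chlorine cylinder.
2. Engineer goes back to the storage bay alone.
3. Engineer goes to the lab module with the reducing agent.
4. Engineer goes back to the storage bay with the chlorine cylinder.
5. Engineer goes to the lab module with the peroxide.
6. Engineer goes back to the storage bay alone.
7. Engineer goes to the lab module with the ammonia bottle.
8. Engineer goes back to the storage bay alone.
9. Engineer goes to the lab module with the catalyst vial.
10. Engineer goes back to the storage bay alone.
11. Engineer goes to the lab module with the chlorine cylinder.

11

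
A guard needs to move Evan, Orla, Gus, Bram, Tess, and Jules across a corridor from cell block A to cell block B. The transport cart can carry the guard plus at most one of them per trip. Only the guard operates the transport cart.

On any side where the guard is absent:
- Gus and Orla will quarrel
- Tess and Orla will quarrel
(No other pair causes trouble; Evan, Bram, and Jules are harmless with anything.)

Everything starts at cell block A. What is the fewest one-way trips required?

13

Counting alone: the guard can take at most 1 across per trip to cell block B, so moving all 6 needs at least 6 loaded trips out, with a return between consecutive ones — at least 11 crossings.
The safety rule pushes this higher. Following every safe sequence of crossings, the most of the 6 that can be at cell block B as the transport cart arrives there on crossing 11 is 5 — never all 6.
So no plan with fewer than 13 crossings exists, and this one achieves 13:
1. Guard goes to cell block B with Orla.  [cell block A: Bram, Evan, Gus, Jules, Tess | cell block B: Orla]
2. Guard goes back to cell block A alone.  [cell block A: Bram, Evan, Gus, Jules, Tess | cell block B: Orla]
3. Guard goes to cell block B with Evan.  [cell block A: Bram, Gus, Jules, Tess | cell block B: Evan, Orla]
4. Guard goes back to cell block A alone.  [cell block A: Bram, Gus, Jules, Tess | cell block B: Evan, Orla]
5. Guard goes to cell block B with Gus.  [cell block A: Bram, Jules, Tess | cell block B: Evan, Gus, Orla]
6. Guard goes back to cell block A with Orla.  [cell block A: Bram, Jules, Orla, Tess | cell block B: Evan, Gus]
7. Guard goes to cell block B with Tess.  [cell block A: Bram, Jules, Orla | cell block B: Evan, Gus, Tess]
8. Guard goes back to cell block A alone.  [cell block A: Bram, Jules, Orla | cell block B: Evan, Gus, Tess]
9. Guard goes to cell block B with Bram.  [cell block A: Jules, Orla | cell block B: Bram, Evan, Gus, Tess]
10. Guard goes back to cell block A alone.  [cell block A: Jules, Orla | cell block B: Bram, Evan, Gus, Tess]
11. Guard goes to cell block B with Jules.  [cell block A: Orla | cell block B: Bram, Evan, Gus, Jules, Tess]
12. Guard goes back to cell block A alone.  [cell block A: Orla | cell block B: Bram, Evan, Gus, Jules, Tess]
13. Guard goes to cell block B with Orla.  [cell block A: — | cell block B: Bram, Evan, Gus, Jules, Orla, Tess]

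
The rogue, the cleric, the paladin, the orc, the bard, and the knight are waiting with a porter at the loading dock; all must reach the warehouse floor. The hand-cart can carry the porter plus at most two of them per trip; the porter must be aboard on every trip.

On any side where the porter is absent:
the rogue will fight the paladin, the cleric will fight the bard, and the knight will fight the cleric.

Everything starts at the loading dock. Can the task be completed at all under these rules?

1. Porter goes to the warehouse floor with the cleric and the rogue.  [the loading dock: the bard, the knight, the orc, the paladin | the warehouse floor: the cleric, the rogue]
2. Porter goes back to the loading dock alone.  [the loading dock: the bard, the knight, the orc, the paladin | the warehouse floor: the cleric, the rogue]
3. Porter goes to the warehouse floor with the orc.  [the loading dock: the bard, the knight, the paladin | the warehouse floor: the cleric, the orc, the rogue]
4. Porter goes back to the loading dock alone.  [the loading dock: the bard, the knight, the paladin | the warehouse floor: the cleric, the orc, the rogue]
5. Porter goes to the warehouse floor with the bard and the knight.  [the loading dock: the paladin | the warehouse floor: the bard, the cleric, the knight, the orc, the rogue]
6. Porter goes back to the loading dock with the cleric.  [the loading dock: the cleric, the paladin | the warehouse floor: the bard, the knight, the orc, the rogue]
7. Porter goes to the warehouse floor with the cleric and the paladin.  [the loading dock: — | the warehouse floor: the bard, the cleric, the knight, the orc, the paladin, the rogue]

Yes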